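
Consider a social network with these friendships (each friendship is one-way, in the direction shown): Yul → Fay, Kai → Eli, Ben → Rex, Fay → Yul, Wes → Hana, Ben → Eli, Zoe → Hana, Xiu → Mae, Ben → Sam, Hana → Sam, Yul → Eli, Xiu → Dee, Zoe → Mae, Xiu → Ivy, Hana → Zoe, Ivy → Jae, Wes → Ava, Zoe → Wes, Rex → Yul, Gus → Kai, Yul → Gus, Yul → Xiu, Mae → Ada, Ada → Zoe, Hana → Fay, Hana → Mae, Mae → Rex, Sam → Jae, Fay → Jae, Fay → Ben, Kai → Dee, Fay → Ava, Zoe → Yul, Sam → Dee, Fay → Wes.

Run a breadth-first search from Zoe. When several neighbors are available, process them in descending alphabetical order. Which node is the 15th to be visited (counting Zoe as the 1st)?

Visit Zoe; enqueue Yul, Wes, Mae, Hana → queue [Yul, Wes, Mae, Hana]
Visit Yul; enqueue Xiu, Gus, Fay, Eli → queue [Wes, Mae, Hana, Xiu, Gus, Fay, Eli]
Visit Wes; enqueue Ava → queue [Mae, Hana, Xiu, Gus, Fay, Eli, Ava]
Visit Mae; enqueue Rex, Ada → queue [Hana, Xiu, Gus, Fay, Eli, Ava, Rex, Ada]
Visit Hana; enqueue Sam → queue [Xiu, Gus, Fay, Eli, Ava, Rex, Ada, Sam]
Visit Xiu; enqueue Ivy, Dee → queue [Gus, Fay, Eli, Ava, Rex, Ada, Sam, Ivy, Dee]
Visit Gus; enqueue Kai → queue [Fay, Eli, Ava, Rex, Ada, Sam, Ivy, Dee, Kai]
Visit Fay; enqueue Jae, Ben → queue [Eli, Ava, Rex, Ada, Sam, Ivy, Dee, Kai, Jae, Ben]
Visit Eli → queue [Ava, Rex, Ada, Sam, Ivy, Dee, Kai, Jae, Ben]
Visit Ava → queue [Rex, Ada, Sam, Ivy, Dee, Kai, Jae, Ben]
Visit Rex → queue [Ada, Sam, Ivy, Dee, Kai, Jae, Ben]
Visit Ada → queue [Sam, Ivy, Dee, Kai, Jae, Ben]
Visit Sam → queue [Ivy, Dee, Kai, Jae, Ben]
Visit Ivy → queue [Dee, Kai, Jae, Ben]
Visit Dee → queue [Kai, Jae, Ben]
Visit Kai → queue [Jae, Ben]
Visit Jae → queue [Ben]
Visit Ben → queue []

Visit order: Zoe, Yul, Wes, Mae, Hana, Xiu, Gus, Fay, Eli, Ava, Rex, Ada, Sam, Ivy, Dee, Kai, Jae, Ben

Dee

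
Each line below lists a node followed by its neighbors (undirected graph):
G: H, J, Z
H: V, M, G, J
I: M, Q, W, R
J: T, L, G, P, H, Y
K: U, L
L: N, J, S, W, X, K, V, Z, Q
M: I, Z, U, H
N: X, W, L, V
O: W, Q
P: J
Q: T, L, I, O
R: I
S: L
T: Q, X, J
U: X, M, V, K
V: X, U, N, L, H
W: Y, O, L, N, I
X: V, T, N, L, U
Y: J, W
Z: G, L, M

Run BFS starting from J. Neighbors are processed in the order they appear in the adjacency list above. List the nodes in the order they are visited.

Visit J; enqueue T, L, G, P, H, Y → queue [T, L, G, P, H, Y]
Visit T; enqueue Q, X → queue [L, G, P, H, Y, Q, X]
Visit L; enqueue N, S, W, K, V, Z → queue [G, P, H, Y, Q, X, N, S, W, K, V, Z]
Visit G → queue [P, H, Y, Q, X, N, S, W, K, V, Z]
Visit P → queue [H, Y, Q, X, N, S, W, K, V, Z]
Visit H; enqueue M → queue [Y, Q, X, N, S, W, K, V, Z, M]
Visit Y → queue [Q, X, N, S, W, K, V, Z, M]
Visit Q; enqueue I, O → queue [X, N, S, W, K, V, Z, M, I, O]
Visit X; enqueue U → queue [N, S, W, K, V, Z, M, I, O, U]
Visit N → queue [S, W, K, V, Z, M, I, O, U]
Visit S → queue [W, K, V, Z, M, I, O, U]
Visit W → queue [K, V, Z, M, I, O, U]
Visit K → queue [V, Z, M, I, O, U]
Visit V → queue [Z, M, I, O, U]
Visit Z → queue [M, I, O, U]
Visit M → queue [I, O, U]
Visit I; enqueue R → queue [O, U, R]
Visit O → queue [U, R]
Visit U → queue [R]
Visit R → queue []

J T L G P H Y Q X N S W K V Z M I O U R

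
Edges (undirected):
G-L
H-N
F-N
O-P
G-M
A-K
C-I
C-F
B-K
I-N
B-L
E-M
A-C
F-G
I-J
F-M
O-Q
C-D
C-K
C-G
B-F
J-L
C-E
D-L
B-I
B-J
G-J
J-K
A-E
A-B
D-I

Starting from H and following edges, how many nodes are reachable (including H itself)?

BFS from H visits: H, N, I, F, J, D, C, B, M, G, L, K, E, A
Reachable nodes: 14 of 17 total.

14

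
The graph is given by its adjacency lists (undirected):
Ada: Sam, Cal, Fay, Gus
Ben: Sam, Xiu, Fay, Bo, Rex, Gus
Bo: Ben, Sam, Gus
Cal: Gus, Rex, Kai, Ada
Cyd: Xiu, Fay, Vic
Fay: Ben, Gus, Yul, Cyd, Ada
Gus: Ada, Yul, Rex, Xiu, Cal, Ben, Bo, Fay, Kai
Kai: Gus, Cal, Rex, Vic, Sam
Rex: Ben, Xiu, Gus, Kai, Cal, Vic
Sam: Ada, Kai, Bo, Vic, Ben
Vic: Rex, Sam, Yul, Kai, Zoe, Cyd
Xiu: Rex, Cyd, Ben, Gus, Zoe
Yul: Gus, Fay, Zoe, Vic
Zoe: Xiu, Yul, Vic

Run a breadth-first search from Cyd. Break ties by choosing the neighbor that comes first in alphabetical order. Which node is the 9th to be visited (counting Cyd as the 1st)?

Kai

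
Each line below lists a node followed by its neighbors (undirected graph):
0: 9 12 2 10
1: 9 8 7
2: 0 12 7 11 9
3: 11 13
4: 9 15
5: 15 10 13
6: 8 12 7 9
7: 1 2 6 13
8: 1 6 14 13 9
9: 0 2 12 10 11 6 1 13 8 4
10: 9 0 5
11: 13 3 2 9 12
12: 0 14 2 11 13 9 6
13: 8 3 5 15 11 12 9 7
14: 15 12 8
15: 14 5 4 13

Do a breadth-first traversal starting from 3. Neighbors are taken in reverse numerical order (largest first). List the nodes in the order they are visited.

Visit 3; enqueue 13, 11 → queue [13, 11]
Visit 13; enqueue 15, 12, 9, 8, 7, 5 → queue [11, 15, 12, 9, 8, 7, 5]
Visit 11; enqueue 2 → queue [15, 12, 9, 8, 7, 5, 2]
Visit 15; enqueue 14, 4 → queue [12, 9, 8, 7, 5, 2, 14, 4]
Visit 12; enqueue 6, 0 → queue [9, 8, 7, 5, 2, 14, 4, 6, 0]
Visit 9; enqueue 10, 1 → queue [8, 7, 5, 2, 14, 4, 6, 0, 10, 1]
Visit 8 → queue [7, 5, 2, 14, 4, 6, 0, 10, 1]
Visit 7 → queue [5, 2, 14, 4, 6, 0, 10, 1]
Visit 5 → queue [2, 14, 4, 6, 0, 10, 1]
Visit 2 → queue [14, 4, 6, 0, 10, 1]
Visit 14 → queue [4, 6, 0, 10, 1]
Visit 4 → queue [6, 0, 10, 1]
Visit 6 → queue [0, 10, 1]
Visit 0 → queue [10, 1]
Visit 10 → queue [1]
Visit 1 → queue []

3 → 13 → 11 → 15 → 12 → 9 → 8 → 7 → 5 → 2 → 14 → 4 → 6 → 0 → 10 → 1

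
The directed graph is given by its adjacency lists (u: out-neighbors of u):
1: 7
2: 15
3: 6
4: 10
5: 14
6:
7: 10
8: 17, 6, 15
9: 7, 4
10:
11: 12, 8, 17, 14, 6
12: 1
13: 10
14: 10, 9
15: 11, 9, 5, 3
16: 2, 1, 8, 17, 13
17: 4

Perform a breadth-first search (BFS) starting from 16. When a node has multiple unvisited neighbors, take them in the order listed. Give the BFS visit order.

16 -> 2 -> 1 -> 8 -> 17 -> 13 -> 15 -> 7 -> 6 -> 4 -> 10 -> 11 -> 9 -> 5 -> 3 -> 12 -> 14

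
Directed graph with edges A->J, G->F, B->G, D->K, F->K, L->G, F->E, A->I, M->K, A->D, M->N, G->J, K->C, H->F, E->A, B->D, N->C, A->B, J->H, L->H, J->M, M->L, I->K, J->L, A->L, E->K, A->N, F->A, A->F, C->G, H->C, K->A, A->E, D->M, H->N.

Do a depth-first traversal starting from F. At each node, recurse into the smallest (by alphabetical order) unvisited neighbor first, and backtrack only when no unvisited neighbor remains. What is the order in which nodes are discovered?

Visit F
F → A
A → B
B → D
D → K
K → C
C → G
G → J
J → H
H → N
J → L
J → M
A → E
A → I

F → A → B → D → K → C → G → J → H → N → L → M → E → I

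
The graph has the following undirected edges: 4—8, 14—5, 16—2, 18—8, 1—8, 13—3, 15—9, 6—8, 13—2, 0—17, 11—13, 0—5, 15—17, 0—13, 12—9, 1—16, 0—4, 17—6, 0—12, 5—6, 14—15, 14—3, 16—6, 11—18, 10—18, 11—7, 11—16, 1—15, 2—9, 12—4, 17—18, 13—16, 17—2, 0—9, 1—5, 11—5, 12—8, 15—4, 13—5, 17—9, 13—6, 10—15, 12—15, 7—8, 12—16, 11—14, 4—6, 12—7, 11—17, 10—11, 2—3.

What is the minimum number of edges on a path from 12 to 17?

2

Level 0: 12
Level 1: 0, 4, 7, 8, 9, 15, 16
Level 2: 1, 2, 5, 6, 10, 11, 13, 14, 17, 18
Level 3: 3
17 first appears at level 2.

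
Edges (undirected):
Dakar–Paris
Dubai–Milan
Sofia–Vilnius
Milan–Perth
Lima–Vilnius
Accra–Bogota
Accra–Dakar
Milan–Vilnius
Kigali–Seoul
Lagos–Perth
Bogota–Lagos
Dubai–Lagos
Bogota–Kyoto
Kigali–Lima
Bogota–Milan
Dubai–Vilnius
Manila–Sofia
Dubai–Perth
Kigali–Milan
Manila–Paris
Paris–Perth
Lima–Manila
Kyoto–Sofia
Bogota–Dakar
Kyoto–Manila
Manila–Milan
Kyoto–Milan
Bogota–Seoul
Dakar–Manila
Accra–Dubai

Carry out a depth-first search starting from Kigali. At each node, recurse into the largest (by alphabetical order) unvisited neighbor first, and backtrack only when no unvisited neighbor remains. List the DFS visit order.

Kigali, Seoul, Bogota, Milan, Vilnius, Sofia, Manila, Paris, Perth, Lagos, Dubai, Accra, Dakar, Lima, Kyoto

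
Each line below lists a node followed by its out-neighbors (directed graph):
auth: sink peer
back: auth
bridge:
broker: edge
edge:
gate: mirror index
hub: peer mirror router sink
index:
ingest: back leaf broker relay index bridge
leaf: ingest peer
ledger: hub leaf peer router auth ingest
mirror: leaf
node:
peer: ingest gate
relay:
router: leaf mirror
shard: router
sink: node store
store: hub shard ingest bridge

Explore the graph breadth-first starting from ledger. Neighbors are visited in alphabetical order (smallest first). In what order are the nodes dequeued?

ledger auth hub ingest leaf peer router sink mirror back bridge broker index relay gate node store edge shard

Visit ledger; enqueue auth, hub, ingest, leaf, peer, router → queue [auth, hub, ingest, leaf, peer, router]
Visit auth; enqueue sink → queue [hub, ingest, leaf, peer, router, sink]
Visit hub; enqueue mirror → queue [ingest, leaf, peer, router, sink, mirror]
Visit ingest; enqueue back, bridge, broker, index, relay → queue [leaf, peer, router, sink, mirror, back, bridge, broker, index, relay]
Visit leaf → queue [peer, router, sink, mirror, back, bridge, broker, index, relay]
Visit peer; enqueue gate → queue [router, sink, mirror, back, bridge, broker, index, relay, gate]
Visit router → queue [sink, mirror, back, bridge, broker, index, relay, gate]
Visit sink; enqueue node, store → queue [mirror, back, bridge, broker, index, relay, gate, node, store]
Visit mirror → queue [back, bridge, broker, index, relay, gate, node, store]
Visit back → queue [bridge, broker, index, relay, gate, node, store]
Visit bridge → queue [broker, index, relay, gate, node, store]
Visit broker; enqueue edge → queue [index, relay, gate, node, store, edge]
Visit index → queue [relay, gate, node, store, edge]
Visit relay → queue [gate, node, store, edge]
Visit gate → queue [node, store, edge]
Visit node → queue [store, edge]
Visit store; enqueue shard → queue [edge, shard]
Visit edge → queue [shard]
Visit shard → queue []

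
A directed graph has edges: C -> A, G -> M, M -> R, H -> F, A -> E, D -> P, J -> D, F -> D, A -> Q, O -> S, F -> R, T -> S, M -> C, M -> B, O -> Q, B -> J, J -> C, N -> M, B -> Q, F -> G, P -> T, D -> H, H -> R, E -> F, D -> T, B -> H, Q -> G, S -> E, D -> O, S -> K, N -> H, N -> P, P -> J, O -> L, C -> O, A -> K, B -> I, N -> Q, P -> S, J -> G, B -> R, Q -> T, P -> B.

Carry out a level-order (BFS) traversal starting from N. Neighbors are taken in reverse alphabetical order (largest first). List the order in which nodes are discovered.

N -> Q -> P -> M -> H -> T -> G -> S -> J -> B -> R -> C -> F -> K -> E -> D -> I -> O -> A -> L

Visit N; enqueue Q, P, M, H → queue [Q, P, M, H]
Visit Q; enqueue T, G → queue [P, M, H, T, G]
Visit P; enqueue S, J, B → queue [M, H, T, G, S, J, B]
Visit M; enqueue R, C → queue [H, T, G, S, J, B, R, C]
Visit H; enqueue F → queue [T, G, S, J, B, R, C, F]
Visit T → queue [G, S, J, B, R, C, F]
Visit G → queue [S, J, B, R, C, F]
Visit S; enqueue K, E → queue [J, B, R, C, F, K, E]
Visit J; enqueue D → queue [B, R, C, F, K, E, D]
Visit B; enqueue I → queue [R, C, F, K, E, D, I]
Visit R → queue [C, F, K, E, D, I]
Visit C; enqueue O, A → queue [F, K, E, D, I, O, A]
Visit F → queue [K, E, D, I, O, A]
Visit K → queue [E, D, I, O, A]
Visit E → queue [D, I, O, A]
Visit D → queue [I, O, A]
Visit I → queue [O, A]
Visit O; enqueue L → queue [A, L]
Visit A → queue [L]
Visit L → queue []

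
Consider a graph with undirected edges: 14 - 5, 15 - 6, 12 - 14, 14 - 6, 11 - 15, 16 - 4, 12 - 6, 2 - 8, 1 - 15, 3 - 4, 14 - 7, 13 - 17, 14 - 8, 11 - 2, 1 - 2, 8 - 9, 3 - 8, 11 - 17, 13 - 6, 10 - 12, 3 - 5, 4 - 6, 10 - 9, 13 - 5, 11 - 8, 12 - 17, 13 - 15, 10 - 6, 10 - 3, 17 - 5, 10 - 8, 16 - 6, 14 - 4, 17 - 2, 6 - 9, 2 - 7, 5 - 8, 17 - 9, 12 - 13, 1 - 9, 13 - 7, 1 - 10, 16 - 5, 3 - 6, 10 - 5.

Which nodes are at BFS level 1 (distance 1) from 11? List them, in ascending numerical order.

2, 8, 15, 17

Level 0: 11
Level 1: 2, 8, 15, 17
Level 2: 1, 3, 5, 6, 7, 9, 10, 12, 13, 14
Level 3: 4, 16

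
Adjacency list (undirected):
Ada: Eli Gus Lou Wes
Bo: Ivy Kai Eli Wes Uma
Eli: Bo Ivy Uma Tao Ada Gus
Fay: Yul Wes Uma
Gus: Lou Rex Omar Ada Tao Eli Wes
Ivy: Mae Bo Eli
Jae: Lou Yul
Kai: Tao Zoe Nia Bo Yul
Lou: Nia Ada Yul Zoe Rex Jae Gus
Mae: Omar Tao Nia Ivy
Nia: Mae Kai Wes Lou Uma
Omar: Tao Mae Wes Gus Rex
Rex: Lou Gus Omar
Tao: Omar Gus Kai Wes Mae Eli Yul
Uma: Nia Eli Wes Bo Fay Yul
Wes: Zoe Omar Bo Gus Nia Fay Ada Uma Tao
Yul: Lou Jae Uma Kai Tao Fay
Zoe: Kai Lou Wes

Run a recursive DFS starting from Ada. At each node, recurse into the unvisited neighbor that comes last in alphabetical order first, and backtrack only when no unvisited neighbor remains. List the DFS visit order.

Visit Ada
Ada → Wes
Wes → Zoe
Zoe → Lou
Lou → Yul
Yul → Uma
Uma → Nia
Nia → Mae
Mae → Tao
Tao → Omar
Omar → Rex
Rex → Gus
Gus → Eli
Eli → Ivy
Ivy → Bo
Bo → Kai
Uma → Fay
Yul → Jae

Ada → Wes → Zoe → Lou → Yul → Uma → Nia → Mae → Tao → Omar → Rex → Gus → Eli → Ivy → Bo → Kai → Fay → Jae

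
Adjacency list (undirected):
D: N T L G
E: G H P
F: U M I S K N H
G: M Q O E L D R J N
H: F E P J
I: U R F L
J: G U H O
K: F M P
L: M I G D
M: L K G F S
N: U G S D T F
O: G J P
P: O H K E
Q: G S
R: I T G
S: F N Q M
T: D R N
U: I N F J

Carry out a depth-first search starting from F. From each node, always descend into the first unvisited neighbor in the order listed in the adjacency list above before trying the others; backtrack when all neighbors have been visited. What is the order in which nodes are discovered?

F U I R T D N G M L K P O J H E S Q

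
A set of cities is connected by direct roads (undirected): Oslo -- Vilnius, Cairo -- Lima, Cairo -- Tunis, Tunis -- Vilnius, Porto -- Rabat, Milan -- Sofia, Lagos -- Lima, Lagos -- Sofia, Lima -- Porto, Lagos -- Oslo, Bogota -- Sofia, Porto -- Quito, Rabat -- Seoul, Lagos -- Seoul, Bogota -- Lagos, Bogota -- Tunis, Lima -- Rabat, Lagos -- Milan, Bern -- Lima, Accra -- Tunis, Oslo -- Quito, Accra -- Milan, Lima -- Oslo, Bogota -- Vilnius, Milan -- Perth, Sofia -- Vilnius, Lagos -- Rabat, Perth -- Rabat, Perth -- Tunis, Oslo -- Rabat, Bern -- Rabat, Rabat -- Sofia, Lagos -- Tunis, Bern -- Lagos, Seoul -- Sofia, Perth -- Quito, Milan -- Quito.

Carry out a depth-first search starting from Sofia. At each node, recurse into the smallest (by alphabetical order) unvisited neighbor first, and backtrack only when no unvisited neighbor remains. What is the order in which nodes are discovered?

Visit Sofia
Sofia → Bogota
Bogota → Lagos
Lagos → Bern
Bern → Lima
Lima → Cairo
Cairo → Tunis
Tunis → Accra
Accra → Milan
Milan → Perth
Perth → Quito
Quito → Oslo
Oslo → Rabat
Rabat → Porto
Rabat → Seoul
Oslo → Vilnius

Sofia Bogota Lagos Bern Lima Cairo Tunis Accra Milan Perth Quito Oslo Rabat Porto Seoul Vilnius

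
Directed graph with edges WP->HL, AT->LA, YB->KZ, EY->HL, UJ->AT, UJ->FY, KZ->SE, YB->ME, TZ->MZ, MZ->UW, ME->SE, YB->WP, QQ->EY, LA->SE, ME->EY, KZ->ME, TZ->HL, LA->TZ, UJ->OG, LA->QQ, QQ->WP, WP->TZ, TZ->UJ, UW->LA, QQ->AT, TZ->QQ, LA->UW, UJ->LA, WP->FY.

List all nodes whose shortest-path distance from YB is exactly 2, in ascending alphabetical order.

EY, FY, HL, SE, TZ

Level 0: YB
Level 1: KZ, ME, WP
Level 2: EY, FY, HL, SE, TZ
Level 3: MZ, QQ, UJ
Level 4: AT, LA, OG, UW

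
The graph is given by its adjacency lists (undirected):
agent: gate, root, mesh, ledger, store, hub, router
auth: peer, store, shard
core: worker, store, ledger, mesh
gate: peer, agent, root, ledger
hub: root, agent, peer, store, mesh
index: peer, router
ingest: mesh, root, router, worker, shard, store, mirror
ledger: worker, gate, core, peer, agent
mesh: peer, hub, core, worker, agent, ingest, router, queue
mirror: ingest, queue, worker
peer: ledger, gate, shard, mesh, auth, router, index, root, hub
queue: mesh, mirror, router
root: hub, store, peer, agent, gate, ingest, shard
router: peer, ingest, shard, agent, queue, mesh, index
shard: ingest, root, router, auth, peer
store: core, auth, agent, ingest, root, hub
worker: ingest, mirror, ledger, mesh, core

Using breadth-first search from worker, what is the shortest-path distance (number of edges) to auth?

Level 0: worker
Level 1: core, ingest, ledger, mesh, mirror
Level 2: agent, gate, hub, peer, queue, root, router, shard, store
Level 3: auth, index
auth first appears at level 3.

3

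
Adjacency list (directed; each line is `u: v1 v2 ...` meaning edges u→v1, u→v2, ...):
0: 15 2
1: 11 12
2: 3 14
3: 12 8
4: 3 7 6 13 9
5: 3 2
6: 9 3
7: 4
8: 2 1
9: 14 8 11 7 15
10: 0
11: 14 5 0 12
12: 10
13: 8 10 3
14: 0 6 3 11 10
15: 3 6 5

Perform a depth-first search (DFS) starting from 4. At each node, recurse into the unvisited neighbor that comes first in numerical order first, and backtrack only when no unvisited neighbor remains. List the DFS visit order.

Visit 4
4 → 3
3 → 8
8 → 1
1 → 11
11 → 0
0 → 2
2 → 14
14 → 6
6 → 9
9 → 7
9 → 15
15 → 5
14 → 10
11 → 12
4 → 13

4 → 3 → 8 → 1 → 11 → 0 → 2 → 14 → 6 → 9 → 7 → 15 → 5 → 10 → 12 → 13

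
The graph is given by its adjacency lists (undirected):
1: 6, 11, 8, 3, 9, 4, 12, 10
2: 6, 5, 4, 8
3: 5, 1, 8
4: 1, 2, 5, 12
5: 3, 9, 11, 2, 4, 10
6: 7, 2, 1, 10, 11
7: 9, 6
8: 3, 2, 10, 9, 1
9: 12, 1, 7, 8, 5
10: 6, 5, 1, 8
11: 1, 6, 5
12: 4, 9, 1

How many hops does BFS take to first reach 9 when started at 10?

2

Level 0: 10
Level 1: 1, 5, 6, 8
Level 2: 2, 3, 4, 7, 9, 11, 12
9 first appears at level 2.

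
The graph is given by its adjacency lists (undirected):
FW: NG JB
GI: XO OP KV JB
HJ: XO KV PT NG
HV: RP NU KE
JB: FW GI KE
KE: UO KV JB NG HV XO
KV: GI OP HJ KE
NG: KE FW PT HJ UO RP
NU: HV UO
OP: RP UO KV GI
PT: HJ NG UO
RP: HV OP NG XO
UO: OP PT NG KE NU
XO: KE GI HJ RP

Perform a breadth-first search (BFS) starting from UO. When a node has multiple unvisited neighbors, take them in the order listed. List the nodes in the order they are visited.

Visit UO; enqueue OP, PT, NG, KE, NU → queue [OP, PT, NG, KE, NU]
Visit OP; enqueue RP, KV, GI → queue [PT, NG, KE, NU, RP, KV, GI]
Visit PT; enqueue HJ → queue [NG, KE, NU, RP, KV, GI, HJ]
Visit NG; enqueue FW → queue [KE, NU, RP, KV, GI, HJ, FW]
Visit KE; enqueue JB, HV, XO → queue [NU, RP, KV, GI, HJ, FW, JB, HV, XO]
Visit NU → queue [RP, KV, GI, HJ, FW, JB, HV, XO]
Visit RP → queue [KV, GI, HJ, FW, JB, HV, XO]
Visit KV → queue [GI, HJ, FW, JB, HV, XO]
Visit GI → queue [HJ, FW, JB, HV, XO]
Visit HJ → queue [FW, JB, HV, XO]
Visit FW → queue [JB, HV, XO]
Visit JB → queue [HV, XO]
Visit HV → queue [XO]
Visit XO → queue []

UO -> OP -> PT -> NG -> KE -> NU -> RP -> KV -> GI -> HJ -> FW -> JB -> HV -> XO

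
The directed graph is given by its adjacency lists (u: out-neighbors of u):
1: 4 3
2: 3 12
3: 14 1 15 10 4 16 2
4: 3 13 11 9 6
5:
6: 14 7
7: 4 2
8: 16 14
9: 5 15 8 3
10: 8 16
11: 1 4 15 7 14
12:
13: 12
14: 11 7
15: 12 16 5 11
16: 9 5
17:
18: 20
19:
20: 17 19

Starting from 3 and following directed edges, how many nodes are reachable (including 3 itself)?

BFS from 3 visits: 3, 14, 1, 15, 10, 4, 16, 2, 11, 7, 12, 5, 8, 13, 9, 6
Reachable nodes: 16 of 20 total.

16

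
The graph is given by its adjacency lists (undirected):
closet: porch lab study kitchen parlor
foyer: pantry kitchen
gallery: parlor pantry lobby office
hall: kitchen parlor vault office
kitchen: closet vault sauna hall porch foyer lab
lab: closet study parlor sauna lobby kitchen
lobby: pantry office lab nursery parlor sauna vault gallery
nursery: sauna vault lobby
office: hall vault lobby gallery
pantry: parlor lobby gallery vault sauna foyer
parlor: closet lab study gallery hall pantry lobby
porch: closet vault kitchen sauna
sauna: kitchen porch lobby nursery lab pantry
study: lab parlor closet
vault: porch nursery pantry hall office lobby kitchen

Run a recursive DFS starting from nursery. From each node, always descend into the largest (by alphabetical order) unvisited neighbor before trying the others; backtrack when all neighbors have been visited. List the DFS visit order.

nursery → vault → porch → sauna → pantry → parlor → study → lab → lobby → office → hall → kitchen → foyer → closet → gallery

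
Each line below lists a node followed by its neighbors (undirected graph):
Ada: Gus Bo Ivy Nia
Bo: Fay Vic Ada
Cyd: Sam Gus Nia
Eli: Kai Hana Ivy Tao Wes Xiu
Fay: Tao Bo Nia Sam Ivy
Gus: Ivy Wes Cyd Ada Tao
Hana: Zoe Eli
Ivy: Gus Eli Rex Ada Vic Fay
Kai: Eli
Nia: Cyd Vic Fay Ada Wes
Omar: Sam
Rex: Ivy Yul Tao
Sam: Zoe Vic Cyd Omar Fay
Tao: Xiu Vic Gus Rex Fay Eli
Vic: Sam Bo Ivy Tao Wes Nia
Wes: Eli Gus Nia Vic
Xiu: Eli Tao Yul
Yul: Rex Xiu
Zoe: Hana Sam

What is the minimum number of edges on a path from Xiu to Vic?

2

Level 0: Xiu
Level 1: Eli, Tao, Yul
Level 2: Fay, Gus, Hana, Ivy, Kai, Rex, Vic, Wes
Level 3: Ada, Bo, Cyd, Nia, Sam, Zoe
Level 4: Omar
Vic first appears at level 2.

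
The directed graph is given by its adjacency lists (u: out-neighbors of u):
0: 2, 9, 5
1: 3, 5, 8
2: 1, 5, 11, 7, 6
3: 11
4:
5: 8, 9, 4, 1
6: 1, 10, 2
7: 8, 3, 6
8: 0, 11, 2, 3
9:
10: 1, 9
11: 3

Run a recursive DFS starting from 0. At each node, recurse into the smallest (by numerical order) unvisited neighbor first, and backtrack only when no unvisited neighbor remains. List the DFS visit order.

Visit 0
0 → 2
2 → 1
1 → 3
3 → 11
1 → 5
5 → 4
5 → 8
5 → 9
2 → 6
6 → 10
2 → 7

0 2 1 3 11 5 4 8 9 6 10 7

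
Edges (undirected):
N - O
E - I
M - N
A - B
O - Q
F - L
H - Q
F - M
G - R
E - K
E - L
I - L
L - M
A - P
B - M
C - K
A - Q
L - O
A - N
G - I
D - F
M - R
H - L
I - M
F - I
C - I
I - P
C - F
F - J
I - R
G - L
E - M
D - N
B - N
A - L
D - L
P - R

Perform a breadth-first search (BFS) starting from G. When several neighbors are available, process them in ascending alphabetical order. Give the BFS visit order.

Visit G; enqueue I, L, R → queue [I, L, R]
Visit I; enqueue C, E, F, M, P → queue [L, R, C, E, F, M, P]
Visit L; enqueue A, D, H, O → queue [R, C, E, F, M, P, A, D, H, O]
Visit R → queue [C, E, F, M, P, A, D, H, O]
Visit C; enqueue K → queue [E, F, M, P, A, D, H, O, K]
Visit E → queue [F, M, P, A, D, H, O, K]
Visit F; enqueue J → queue [M, P, A, D, H, O, K, J]
Visit M; enqueue B, N → queue [P, A, D, H, O, K, J, B, N]
Visit P → queue [A, D, H, O, K, J, B, N]
Visit A; enqueue Q → queue [D, H, O, K, J, B, N, Q]
Visit D → queue [H, O, K, J, B, N, Q]
Visit H → queue [O, K, J, B, N, Q]
Visit O → queue [K, J, B, N, Q]
Visit K → queue [J, B, N, Q]
Visit J → queue [B, N, Q]
Visit B → queue [N, Q]
Visit N → queue [Q]
Visit Q → queue []

G → I → L → R → C → E → F → M → P → A → D → H → O → K → J → B → N → Q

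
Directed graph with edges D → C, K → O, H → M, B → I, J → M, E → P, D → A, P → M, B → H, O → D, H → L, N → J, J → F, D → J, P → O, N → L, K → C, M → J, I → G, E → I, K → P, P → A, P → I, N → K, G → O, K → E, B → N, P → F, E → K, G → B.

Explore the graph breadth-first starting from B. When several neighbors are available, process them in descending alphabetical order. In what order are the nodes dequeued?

B, N, I, H, L, K, J, G, M, P, O, E, C, F, A, D

Visit B; enqueue N, I, H → queue [N, I, H]
Visit N; enqueue L, K, J → queue [I, H, L, K, J]
Visit I; enqueue G → queue [H, L, K, J, G]
Visit H; enqueue M → queue [L, K, J, G, M]
Visit L → queue [K, J, G, M]
Visit K; enqueue P, O, E, C → queue [J, G, M, P, O, E, C]
Visit J; enqueue F → queue [G, M, P, O, E, C, F]
Visit G → queue [M, P, O, E, C, F]
Visit M → queue [P, O, E, C, F]
Visit P; enqueue A → queue [O, E, C, F, A]
Visit O; enqueue D → queue [E, C, F, A, D]
Visit E → queue [C, F, A, D]
Visit C → queue [F, A, D]
Visit F → queue [A, D]
Visit A → queue [D]
Visit D → queue []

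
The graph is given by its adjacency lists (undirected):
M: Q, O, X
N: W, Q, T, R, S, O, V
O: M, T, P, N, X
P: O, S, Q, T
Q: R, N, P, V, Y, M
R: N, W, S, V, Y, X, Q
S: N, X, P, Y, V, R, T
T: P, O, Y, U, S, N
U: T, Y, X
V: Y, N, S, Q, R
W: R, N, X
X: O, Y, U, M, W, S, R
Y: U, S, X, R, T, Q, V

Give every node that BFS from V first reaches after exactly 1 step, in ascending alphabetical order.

Level 0: V
Level 1: N, Q, R, S, Y
Level 2: M, O, P, T, U, W, X

N, Q, R, S, Y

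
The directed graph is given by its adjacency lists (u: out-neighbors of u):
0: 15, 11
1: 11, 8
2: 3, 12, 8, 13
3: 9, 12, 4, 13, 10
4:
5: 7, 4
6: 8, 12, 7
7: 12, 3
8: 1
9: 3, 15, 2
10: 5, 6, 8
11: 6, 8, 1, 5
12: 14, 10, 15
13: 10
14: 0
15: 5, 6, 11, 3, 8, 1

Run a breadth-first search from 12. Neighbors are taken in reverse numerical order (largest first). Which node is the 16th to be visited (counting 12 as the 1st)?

2

Visit 12; enqueue 15, 14, 10 → queue [15, 14, 10]
Visit 15; enqueue 11, 8, 6, 5, 3, 1 → queue [14, 10, 11, 8, 6, 5, 3, 1]
Visit 14; enqueue 0 → queue [10, 11, 8, 6, 5, 3, 1, 0]
Visit 10 → queue [11, 8, 6, 5, 3, 1, 0]
Visit 11 → queue [8, 6, 5, 3, 1, 0]
Visit 8 → queue [6, 5, 3, 1, 0]
Visit 6; enqueue 7 → queue [5, 3, 1, 0, 7]
Visit 5; enqueue 4 → queue [3, 1, 0, 7, 4]
Visit 3; enqueue 13, 9 → queue [1, 0, 7, 4, 13, 9]
Visit 1 → queue [0, 7, 4, 13, 9]
Visit 0 → queue [7, 4, 13, 9]
Visit 7 → queue [4, 13, 9]
Visit 4 → queue [13, 9]
Visit 13 → queue [9]
Visit 9; enqueue 2 → queue [2]
Visit 2 → queue []

Visit order: 12, 15, 14, 10, 11, 8, 6, 5, 3, 1, 0, 7, 4, 13, 9, 2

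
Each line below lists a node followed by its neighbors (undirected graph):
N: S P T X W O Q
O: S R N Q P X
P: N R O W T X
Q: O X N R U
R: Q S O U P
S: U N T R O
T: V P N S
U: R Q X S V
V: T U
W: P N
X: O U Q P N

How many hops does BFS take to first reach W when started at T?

2

Level 0: T
Level 1: N, P, S, V
Level 2: O, Q, R, U, W, X
W first appears at level 2.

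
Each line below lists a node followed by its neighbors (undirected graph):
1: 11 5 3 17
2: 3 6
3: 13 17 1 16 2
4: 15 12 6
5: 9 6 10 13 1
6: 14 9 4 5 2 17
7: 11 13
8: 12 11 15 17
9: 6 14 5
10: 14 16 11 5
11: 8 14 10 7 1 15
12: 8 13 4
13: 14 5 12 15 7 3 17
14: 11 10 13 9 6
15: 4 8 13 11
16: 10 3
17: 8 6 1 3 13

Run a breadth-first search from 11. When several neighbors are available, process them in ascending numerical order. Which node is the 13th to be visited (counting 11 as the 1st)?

16

Visit 11; enqueue 1, 7, 8, 10, 14, 15 → queue [1, 7, 8, 10, 14, 15]
Visit 1; enqueue 3, 5, 17 → queue [7, 8, 10, 14, 15, 3, 5, 17]
Visit 7; enqueue 13 → queue [8, 10, 14, 15, 3, 5, 17, 13]
Visit 8; enqueue 12 → queue [10, 14, 15, 3, 5, 17, 13, 12]
Visit 10; enqueue 16 → queue [14, 15, 3, 5, 17, 13, 12, 16]
Visit 14; enqueue 6, 9 → queue [15, 3, 5, 17, 13, 12, 16, 6, 9]
Visit 15; enqueue 4 → queue [3, 5, 17, 13, 12, 16, 6, 9, 4]
Visit 3; enqueue 2 → queue [5, 17, 13, 12, 16, 6, 9, 4, 2]
Visit 5 → queue [17, 13, 12, 16, 6, 9, 4, 2]
Visit 17 → queue [13, 12, 16, 6, 9, 4, 2]
Visit 13 → queue [12, 16, 6, 9, 4, 2]
Visit 12 → queue [16, 6, 9, 4, 2]
Visit 16 → queue [6, 9, 4, 2]
Visit 6 → queue [9, 4, 2]
Visit 9 → queue [4, 2]
Visit 4 → queue [2]
Visit 2 → queue []

Visit order: 11, 1, 7, 8, 10, 14, 15, 3, 5, 17, 13, 12, 16, 6, 9, 4, 2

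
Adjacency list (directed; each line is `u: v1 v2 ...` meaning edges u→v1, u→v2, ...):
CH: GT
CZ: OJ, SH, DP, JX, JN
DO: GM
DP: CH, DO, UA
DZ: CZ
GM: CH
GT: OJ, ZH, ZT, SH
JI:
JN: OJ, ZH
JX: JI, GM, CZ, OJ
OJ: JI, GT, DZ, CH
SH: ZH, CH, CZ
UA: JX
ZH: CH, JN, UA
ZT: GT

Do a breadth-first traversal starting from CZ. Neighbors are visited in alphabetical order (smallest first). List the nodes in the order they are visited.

CZ, DP, JN, JX, OJ, SH, CH, DO, UA, ZH, GM, JI, DZ, GT, ZT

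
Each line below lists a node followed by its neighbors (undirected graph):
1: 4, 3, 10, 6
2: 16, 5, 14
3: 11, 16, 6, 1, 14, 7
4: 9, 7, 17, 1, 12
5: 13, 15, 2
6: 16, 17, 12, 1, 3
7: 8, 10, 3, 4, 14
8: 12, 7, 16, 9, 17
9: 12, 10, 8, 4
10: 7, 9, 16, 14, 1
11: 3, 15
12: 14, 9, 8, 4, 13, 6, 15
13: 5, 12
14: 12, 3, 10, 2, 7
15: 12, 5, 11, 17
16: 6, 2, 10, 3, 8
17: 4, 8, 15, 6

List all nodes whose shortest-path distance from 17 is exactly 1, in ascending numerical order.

4, 6, 8, 15

Level 0: 17
Level 1: 4, 6, 8, 15
Level 2: 1, 3, 5, 7, 9, 11, 12, 16
Level 3: 2, 10, 13, 14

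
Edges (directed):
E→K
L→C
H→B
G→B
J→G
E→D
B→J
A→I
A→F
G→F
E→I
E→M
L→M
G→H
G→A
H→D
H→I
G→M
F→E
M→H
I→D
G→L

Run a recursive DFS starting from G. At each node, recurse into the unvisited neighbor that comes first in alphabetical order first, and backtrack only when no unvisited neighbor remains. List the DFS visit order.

G -> A -> F -> E -> D -> I -> K -> M -> H -> B -> J -> L -> C

Visit G
G → A
A → F
F → E
E → D
E → I
E → K
E → M
M → H
H → B
B → J
G → L
L → C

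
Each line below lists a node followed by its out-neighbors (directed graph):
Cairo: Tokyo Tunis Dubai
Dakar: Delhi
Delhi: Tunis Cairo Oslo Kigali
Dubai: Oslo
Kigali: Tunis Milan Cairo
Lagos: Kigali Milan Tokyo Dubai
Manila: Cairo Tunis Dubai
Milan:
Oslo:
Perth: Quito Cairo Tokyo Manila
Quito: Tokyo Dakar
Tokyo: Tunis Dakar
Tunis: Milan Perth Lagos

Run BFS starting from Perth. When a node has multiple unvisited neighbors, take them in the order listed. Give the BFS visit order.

Perth → Quito → Cairo → Tokyo → Manila → Dakar → Tunis → Dubai → Delhi → Milan → Lagos → Oslo → Kigali

Visit Perth; enqueue Quito, Cairo, Tokyo, Manila → queue [Quito, Cairo, Tokyo, Manila]
Visit Quito; enqueue Dakar → queue [Cairo, Tokyo, Manila, Dakar]
Visit Cairo; enqueue Tunis, Dubai → queue [Tokyo, Manila, Dakar, Tunis, Dubai]
Visit Tokyo → queue [Manila, Dakar, Tunis, Dubai]
Visit Manila → queue [Dakar, Tunis, Dubai]
Visit Dakar; enqueue Delhi → queue [Tunis, Dubai, Delhi]
Visit Tunis; enqueue Milan, Lagos → queue [Dubai, Delhi, Milan, Lagos]
Visit Dubai; enqueue Oslo → queue [Delhi, Milan, Lagos, Oslo]
Visit Delhi; enqueue Kigali → queue [Milan, Lagos, Oslo, Kigali]
Visit Milan → queue [Lagos, Oslo, Kigali]
Visit Lagos → queue [Oslo, Kigali]
Visit Oslo → queue [Kigali]
Visit Kigali → queue []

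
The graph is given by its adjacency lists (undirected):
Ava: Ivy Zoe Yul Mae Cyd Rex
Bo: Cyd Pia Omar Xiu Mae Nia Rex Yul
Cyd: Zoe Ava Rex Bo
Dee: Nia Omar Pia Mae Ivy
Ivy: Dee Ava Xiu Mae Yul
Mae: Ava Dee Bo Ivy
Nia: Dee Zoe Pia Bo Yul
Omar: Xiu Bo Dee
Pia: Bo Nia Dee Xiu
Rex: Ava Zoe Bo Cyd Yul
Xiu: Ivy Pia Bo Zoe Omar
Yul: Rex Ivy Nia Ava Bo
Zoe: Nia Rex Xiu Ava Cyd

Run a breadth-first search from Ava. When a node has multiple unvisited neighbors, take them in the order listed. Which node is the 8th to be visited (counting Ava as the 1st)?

Dee

Visit Ava; enqueue Ivy, Zoe, Yul, Mae, Cyd, Rex → queue [Ivy, Zoe, Yul, Mae, Cyd, Rex]
Visit Ivy; enqueue Dee, Xiu → queue [Zoe, Yul, Mae, Cyd, Rex, Dee, Xiu]
Visit Zoe; enqueue Nia → queue [Yul, Mae, Cyd, Rex, Dee, Xiu, Nia]
Visit Yul; enqueue Bo → queue [Mae, Cyd, Rex, Dee, Xiu, Nia, Bo]
Visit Mae → queue [Cyd, Rex, Dee, Xiu, Nia, Bo]
Visit Cyd → queue [Rex, Dee, Xiu, Nia, Bo]
Visit Rex → queue [Dee, Xiu, Nia, Bo]
Visit Dee; enqueue Omar, Pia → queue [Xiu, Nia, Bo, Omar, Pia]
Visit Xiu → queue [Nia, Bo, Omar, Pia]
Visit Nia → queue [Bo, Omar, Pia]
Visit Bo → queue [Omar, Pia]
Visit Omar → queue [Pia]
Visit Pia → queue []

Visit order: Ava, Ivy, Zoe, Yul, Mae, Cyd, Rex, Dee, Xiu, Nia, Bo, Omar, Pia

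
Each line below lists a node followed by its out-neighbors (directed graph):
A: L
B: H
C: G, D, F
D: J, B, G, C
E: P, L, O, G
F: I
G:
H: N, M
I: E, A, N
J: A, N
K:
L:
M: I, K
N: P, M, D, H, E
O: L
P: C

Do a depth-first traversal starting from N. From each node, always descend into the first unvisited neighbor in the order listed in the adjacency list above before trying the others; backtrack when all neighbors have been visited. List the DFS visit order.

N, P, C, G, D, J, A, L, B, H, M, I, E, O, K, F

Visit N
N → P
P → C
C → G
C → D
D → J
J → A
A → L
D → B
B → H
H → M
M → I
I → E
E → O
M → K
C → F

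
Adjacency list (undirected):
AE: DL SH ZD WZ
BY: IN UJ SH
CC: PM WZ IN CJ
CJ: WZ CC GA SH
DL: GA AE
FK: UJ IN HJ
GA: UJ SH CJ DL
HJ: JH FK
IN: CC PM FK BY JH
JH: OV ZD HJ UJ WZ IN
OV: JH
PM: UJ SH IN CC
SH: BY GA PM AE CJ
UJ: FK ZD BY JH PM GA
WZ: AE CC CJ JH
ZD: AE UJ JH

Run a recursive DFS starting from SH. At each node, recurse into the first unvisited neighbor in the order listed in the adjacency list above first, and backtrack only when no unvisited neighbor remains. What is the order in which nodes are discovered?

SH, BY, IN, CC, PM, UJ, FK, HJ, JH, OV, ZD, AE, DL, GA, CJ, WZ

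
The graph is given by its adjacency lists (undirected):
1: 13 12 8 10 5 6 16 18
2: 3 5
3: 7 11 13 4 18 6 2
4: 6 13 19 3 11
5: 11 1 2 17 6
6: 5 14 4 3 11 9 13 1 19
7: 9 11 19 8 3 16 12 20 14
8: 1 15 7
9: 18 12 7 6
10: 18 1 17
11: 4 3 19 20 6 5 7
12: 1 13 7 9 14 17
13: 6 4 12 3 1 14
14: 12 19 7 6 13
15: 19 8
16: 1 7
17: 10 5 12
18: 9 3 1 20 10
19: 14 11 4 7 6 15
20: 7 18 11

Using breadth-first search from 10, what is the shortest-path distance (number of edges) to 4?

3

Level 0: 10
Level 1: 1, 17, 18
Level 2: 3, 5, 6, 8, 9, 12, 13, 16, 20
Level 3: 2, 4, 7, 11, 14, 15, 19
4 first appears at level 3.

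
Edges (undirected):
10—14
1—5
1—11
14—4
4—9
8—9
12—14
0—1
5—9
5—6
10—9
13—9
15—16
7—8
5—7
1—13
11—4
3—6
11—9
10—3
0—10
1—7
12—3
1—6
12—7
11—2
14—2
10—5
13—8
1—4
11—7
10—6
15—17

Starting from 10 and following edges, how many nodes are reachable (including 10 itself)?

15

BFS from 10 visits: 10, 14, 9, 6, 5, 3, 0, 12, 4, 2, 13, 11, 8, 1, 7
Reachable nodes: 15 of 18 total.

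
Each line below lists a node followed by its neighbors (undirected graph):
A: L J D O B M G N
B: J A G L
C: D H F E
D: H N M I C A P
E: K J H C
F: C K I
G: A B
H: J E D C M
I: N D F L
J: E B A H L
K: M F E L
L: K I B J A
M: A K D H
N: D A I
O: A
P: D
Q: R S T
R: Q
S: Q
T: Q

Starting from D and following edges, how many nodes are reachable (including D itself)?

16

BFS from D visits: D, H, N, M, I, C, A, P, J, E, K, F, L, O, B, G
Reachable nodes: 16 of 20 total.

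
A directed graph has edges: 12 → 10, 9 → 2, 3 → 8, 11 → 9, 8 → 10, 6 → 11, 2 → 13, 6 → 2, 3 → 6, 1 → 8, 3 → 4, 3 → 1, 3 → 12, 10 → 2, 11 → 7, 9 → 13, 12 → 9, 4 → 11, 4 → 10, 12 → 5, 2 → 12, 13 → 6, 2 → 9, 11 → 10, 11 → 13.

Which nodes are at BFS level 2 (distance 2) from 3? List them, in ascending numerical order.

2, 5, 9, 10, 11

Level 0: 3
Level 1: 1, 4, 6, 8, 12
Level 2: 2, 5, 9, 10, 11
Level 3: 7, 13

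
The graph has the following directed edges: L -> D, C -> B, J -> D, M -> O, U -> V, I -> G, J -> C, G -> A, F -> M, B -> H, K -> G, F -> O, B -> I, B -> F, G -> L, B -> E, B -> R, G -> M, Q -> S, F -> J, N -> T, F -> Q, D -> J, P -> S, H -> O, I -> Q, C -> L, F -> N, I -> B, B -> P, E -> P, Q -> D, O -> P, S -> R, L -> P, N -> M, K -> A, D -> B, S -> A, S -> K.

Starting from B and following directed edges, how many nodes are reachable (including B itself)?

BFS from B visits: B, R, P, I, H, F, E, S, Q, G, O, N, M, J, K, A, D, L, T, C
Reachable nodes: 20 of 22 total.

20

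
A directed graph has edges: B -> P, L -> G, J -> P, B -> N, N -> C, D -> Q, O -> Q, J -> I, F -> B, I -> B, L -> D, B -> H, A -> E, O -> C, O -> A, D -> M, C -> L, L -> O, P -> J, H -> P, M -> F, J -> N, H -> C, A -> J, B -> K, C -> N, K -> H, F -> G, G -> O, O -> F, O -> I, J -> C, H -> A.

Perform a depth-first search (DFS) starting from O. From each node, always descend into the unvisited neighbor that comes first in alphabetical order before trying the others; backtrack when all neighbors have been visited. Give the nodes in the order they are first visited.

Visit O
O → A
A → E
A → J
J → C
C → L
L → D
D → M
M → F
F → B
B → H
H → P
B → K
B → N
F → G
D → Q
J → I

O A E J C L D M F B H P K N G Q I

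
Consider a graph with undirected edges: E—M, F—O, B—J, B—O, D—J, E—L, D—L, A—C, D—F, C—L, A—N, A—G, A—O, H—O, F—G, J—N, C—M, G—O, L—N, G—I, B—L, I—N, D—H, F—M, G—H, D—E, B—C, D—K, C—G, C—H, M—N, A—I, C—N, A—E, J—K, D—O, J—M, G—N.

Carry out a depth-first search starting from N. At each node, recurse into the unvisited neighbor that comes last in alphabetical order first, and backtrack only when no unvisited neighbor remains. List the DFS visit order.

N, M, J, K, D, O, H, G, I, A, E, L, C, B, F

Visit N
N → M
M → J
J → K
K → D
D → O
O → H
H → G
G → I
I → A
A → E
E → L
L → C
C → B
G → F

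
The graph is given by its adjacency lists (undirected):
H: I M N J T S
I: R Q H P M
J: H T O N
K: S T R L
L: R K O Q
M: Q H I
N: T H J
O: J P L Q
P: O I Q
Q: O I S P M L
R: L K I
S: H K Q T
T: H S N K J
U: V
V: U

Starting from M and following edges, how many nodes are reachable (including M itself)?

13

BFS from M visits: M, H, I, Q, J, N, S, T, P, R, L, O, K
Reachable nodes: 13 of 15 total.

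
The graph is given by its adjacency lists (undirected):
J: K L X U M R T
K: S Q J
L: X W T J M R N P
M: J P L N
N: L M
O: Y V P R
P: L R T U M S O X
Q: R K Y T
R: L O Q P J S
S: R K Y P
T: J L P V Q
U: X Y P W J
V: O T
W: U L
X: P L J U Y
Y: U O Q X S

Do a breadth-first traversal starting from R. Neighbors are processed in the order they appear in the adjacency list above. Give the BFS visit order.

R -> L -> O -> Q -> P -> J -> S -> X -> W -> T -> M -> N -> Y -> V -> K -> U

Visit R; enqueue L, O, Q, P, J, S → queue [L, O, Q, P, J, S]
Visit L; enqueue X, W, T, M, N → queue [O, Q, P, J, S, X, W, T, M, N]
Visit O; enqueue Y, V → queue [Q, P, J, S, X, W, T, M, N, Y, V]
Visit Q; enqueue K → queue [P, J, S, X, W, T, M, N, Y, V, K]
Visit P; enqueue U → queue [J, S, X, W, T, M, N, Y, V, K, U]
Visit J → queue [S, X, W, T, M, N, Y, V, K, U]
Visit S → queue [X, W, T, M, N, Y, V, K, U]
Visit X → queue [W, T, M, N, Y, V, K, U]
Visit W → queue [T, M, N, Y, V, K, U]
Visit T → queue [M, N, Y, V, K, U]
Visit M → queue [N, Y, V, K, U]
Visit N → queue [Y, V, K, U]
Visit Y → queue [V, K, U]
Visit V → queue [K, U]
Visit K → queue [U]
Visit U → queue []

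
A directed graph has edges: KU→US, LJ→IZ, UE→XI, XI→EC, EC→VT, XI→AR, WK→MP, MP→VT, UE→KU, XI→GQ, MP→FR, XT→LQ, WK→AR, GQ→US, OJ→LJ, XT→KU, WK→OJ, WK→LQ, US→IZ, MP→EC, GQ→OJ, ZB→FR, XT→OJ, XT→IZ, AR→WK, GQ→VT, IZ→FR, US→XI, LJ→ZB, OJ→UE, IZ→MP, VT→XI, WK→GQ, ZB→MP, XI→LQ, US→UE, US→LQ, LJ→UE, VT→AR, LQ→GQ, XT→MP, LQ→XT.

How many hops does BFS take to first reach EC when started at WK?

2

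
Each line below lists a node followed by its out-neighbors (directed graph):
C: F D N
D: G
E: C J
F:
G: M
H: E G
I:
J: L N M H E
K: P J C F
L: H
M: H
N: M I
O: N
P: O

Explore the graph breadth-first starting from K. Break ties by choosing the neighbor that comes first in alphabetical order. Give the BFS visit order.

K -> C -> F -> J -> P -> D -> N -> E -> H -> L -> M -> O -> G -> I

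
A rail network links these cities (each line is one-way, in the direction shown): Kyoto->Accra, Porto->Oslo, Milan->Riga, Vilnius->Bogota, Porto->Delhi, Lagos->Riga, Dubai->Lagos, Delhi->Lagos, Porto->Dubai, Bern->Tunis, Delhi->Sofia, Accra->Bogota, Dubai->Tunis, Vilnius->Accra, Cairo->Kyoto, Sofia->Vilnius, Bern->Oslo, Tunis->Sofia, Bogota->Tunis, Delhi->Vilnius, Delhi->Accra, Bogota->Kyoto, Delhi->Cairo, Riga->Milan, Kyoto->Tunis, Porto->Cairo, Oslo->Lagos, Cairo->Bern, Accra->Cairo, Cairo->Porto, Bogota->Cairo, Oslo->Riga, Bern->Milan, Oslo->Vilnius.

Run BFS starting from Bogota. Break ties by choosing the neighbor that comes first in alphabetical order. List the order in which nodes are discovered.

Bogota → Cairo → Kyoto → Tunis → Bern → Porto → Accra → Sofia → Milan → Oslo → Delhi → Dubai → Vilnius → Riga → Lagos

Visit Bogota; enqueue Cairo, Kyoto, Tunis → queue [Cairo, Kyoto, Tunis]
Visit Cairo; enqueue Bern, Porto → queue [Kyoto, Tunis, Bern, Porto]
Visit Kyoto; enqueue Accra → queue [Tunis, Bern, Porto, Accra]
Visit Tunis; enqueue Sofia → queue [Bern, Porto, Accra, Sofia]
Visit Bern; enqueue Milan, Oslo → queue [Porto, Accra, Sofia, Milan, Oslo]
Visit Porto; enqueue Delhi, Dubai → queue [Accra, Sofia, Milan, Oslo, Delhi, Dubai]
Visit Accra → queue [Sofia, Milan, Oslo, Delhi, Dubai]
Visit Sofia; enqueue Vilnius → queue [Milan, Oslo, Delhi, Dubai, Vilnius]
Visit Milan; enqueue Riga → queue [Oslo, Delhi, Dubai, Vilnius, Riga]
Visit Oslo; enqueue Lagos → queue [Delhi, Dubai, Vilnius, Riga, Lagos]
Visit Delhi → queue [Dubai, Vilnius, Riga, Lagos]
Visit Dubai → queue [Vilnius, Riga, Lagos]
Visit Vilnius → queue [Riga, Lagos]
Visit Riga → queue [Lagos]
Visit Lagos → queue []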